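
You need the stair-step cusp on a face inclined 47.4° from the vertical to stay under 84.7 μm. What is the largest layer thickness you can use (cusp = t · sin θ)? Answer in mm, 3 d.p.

0.115 mm

Layer height = cusp / sin(47.4°) = 0.0847 / 0.7361 = 0.115 mm.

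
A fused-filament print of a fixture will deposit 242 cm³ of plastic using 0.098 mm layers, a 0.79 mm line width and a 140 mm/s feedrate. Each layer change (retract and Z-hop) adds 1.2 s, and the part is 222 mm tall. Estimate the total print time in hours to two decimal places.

Extrusion cross-section = 0.098 × 0.79, so 0.07742 mm².
Total extruded path = 242000/0.07742 = 3125807.3 mm.
Extrusion time = 3125807.3 / 140 = 22327.2 s.
Layers = ⌈222/0.098⌉ = 2266.
Layer-change overhead: 2266 × 1.2 → 2719.2 s.
Total = 22327.2 + 2719.2 = 25046.4 s = 6.96 hours.

6.96 hours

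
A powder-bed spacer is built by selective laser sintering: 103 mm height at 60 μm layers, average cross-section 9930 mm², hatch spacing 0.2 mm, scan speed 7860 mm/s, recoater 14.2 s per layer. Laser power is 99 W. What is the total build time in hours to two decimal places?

9.79 hours

Layer count = ceil(103 / 0.06) = 1717.
Scan path per layer = 9930 / 0.2, so 49650 mm.
Scan time per layer = 49650 / 7860 = 6.3168 s.
Layer cycle = 6.3168 + 14.2, so 20.5168 s.
Build time = 1717 × 20.5168 = 35227.3456 s = 9.79 hours.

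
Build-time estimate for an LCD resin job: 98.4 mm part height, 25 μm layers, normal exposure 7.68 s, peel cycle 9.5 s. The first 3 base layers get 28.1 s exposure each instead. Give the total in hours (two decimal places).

18.80 hours

Layer count = ceil(98.4 / 0.025) = 3936.
Base layers: 3 × (28.1 + 9.5) → 112.8 s.
Regular layers: 3933 × (7.68 + 9.5) → 67568.94 s.
Sum: 112.8 + 67568.94 = 67681.74 s → 18.80 hours.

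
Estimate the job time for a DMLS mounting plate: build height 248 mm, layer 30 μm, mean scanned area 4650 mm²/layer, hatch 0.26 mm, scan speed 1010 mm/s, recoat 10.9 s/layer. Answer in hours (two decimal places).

65.69 hours

Layer count = ceil(248 / 0.03) = 8267.
Hatch length per layer = 4650 / 0.26, so 17884.6 mm.
Per-layer scan time = 17884.6 / 1010, so 17.7075 s.
Per-layer time = 17.7075 + 10.9, so 28.6075 s.
Total: 8267 × 28.6075 s = 236498.2025 s → 65.69 hours.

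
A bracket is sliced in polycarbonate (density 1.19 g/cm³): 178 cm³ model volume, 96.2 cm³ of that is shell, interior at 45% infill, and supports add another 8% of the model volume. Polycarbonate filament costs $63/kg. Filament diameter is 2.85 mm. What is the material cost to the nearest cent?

$11.04

Interior volume = 178 − 96.2, so 81.8 cm³.
Infill volume = 0.45 × 81.8, so 36.81 cm³.
Support = 0.08 × 178 = 14.24 cm³.
Total extruded = 96.2 + 36.81 + 14.24, so 147.25 cm³.
Mass = 147.25 × 1.19, so 175.2275 g.
Cost = 175.2275 g / 1000 × $63/kg = $11.04.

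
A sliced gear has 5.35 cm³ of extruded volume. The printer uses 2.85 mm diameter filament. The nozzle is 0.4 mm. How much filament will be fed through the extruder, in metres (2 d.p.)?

0.84 m

Cross-section of 2.85 mm filament: π·(2.85/2)² = 6.3794 mm².
L = 5350 mm³ / 6.3794 mm² = 838.64 mm, i.e. 0.84 m.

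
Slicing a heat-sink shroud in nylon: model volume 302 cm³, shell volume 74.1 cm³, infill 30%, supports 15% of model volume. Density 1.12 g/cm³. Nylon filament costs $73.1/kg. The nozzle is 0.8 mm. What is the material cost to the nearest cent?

Volume inside the shell: 302 − 74.1 → 227.9 cm³.
Infill deposited: 0.30 × 227.9 → 68.37 cm³.
Support: 0.15 × 302 → 45.3 cm³.
Total printed volume = 74.1 + 68.37 + 45.3 = 187.77 cm³.
Mass: 187.77 × 1.12 → 210.3024 g.
Cost = 210.3024 g / 1000 × $73.1/kg = $15.37.

$15.37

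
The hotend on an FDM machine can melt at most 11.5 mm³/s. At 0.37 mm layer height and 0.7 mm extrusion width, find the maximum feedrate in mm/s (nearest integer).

44 mm/s

A: 0.37 × 0.7 → 0.259 mm².
v_max = Q/A = 11.5/0.259 = 44.40 mm/s → 44 mm/s.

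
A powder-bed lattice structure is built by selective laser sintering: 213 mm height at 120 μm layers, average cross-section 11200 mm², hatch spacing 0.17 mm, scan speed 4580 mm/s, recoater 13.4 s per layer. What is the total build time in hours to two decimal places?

13.70 hours

Layers = ⌈213/0.12⌉ = 1775.
Per-layer scan distance = 11200 / 0.17, so 65882.4 mm.
Laser time per layer = 65882.4 / 4580, so 14.3848 s.
Time per layer = 14.3848 + 13.4, so 27.7848 s.
Build time = 1775 × 27.7848 = 49318.02 s = 13.70 hours.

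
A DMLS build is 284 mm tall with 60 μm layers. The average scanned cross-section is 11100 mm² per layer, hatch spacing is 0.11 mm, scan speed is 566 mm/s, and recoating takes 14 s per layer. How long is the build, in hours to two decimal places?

252.85 hours

Layer count = ceil(284 / 0.06) = 4734.
Hatch length per layer: 11100 / 0.11 → 100909.1 mm.
Per-layer scan time: 100909.1 / 566 → 178.2846 s.
Time per layer: 178.2846 + 14 → 192.2846 s.
Total: 4734 × 192.2846 s = 910275.2964 s → 252.85 hours.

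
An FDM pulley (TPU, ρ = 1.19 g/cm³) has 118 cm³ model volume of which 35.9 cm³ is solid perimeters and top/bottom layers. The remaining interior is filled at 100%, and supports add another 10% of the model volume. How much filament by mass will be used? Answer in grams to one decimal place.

154.5 g

Infill region = 118 − 35.9, so 82.1 cm³.
Deposited infill = 1.00 × 82.1 = 82.1 cm³.
Support = 0.10 × 118, so 11.8 cm³.
Deposited volume = 35.9 + 82.1 + 11.8, so 129.8 cm³.
Mass = 129.8 × 1.19, so 154.462 g.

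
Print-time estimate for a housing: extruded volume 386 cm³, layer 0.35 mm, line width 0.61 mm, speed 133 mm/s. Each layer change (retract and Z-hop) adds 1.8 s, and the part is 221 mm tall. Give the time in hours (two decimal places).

Bead cross-section = 0.35 × 0.61 = 0.2135 mm².
Total extruded path = 386000/0.2135 = 1807962.5 mm.
Print-move time = 1807962.5 / 133, so 13593.7 s.
Layer count = ceil(221 / 0.35) = 632.
Z-hop total = 632 × 1.8, so 1137.6 s.
Altogether 13593.7 + 1137.6 = 14731.3 s, i.e. 4.09 hours.

4.09 hours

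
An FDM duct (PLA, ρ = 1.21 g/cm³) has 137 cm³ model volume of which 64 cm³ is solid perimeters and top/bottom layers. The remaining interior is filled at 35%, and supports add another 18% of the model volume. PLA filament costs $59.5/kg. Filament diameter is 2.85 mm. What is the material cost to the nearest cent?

$8.22

Volume inside the shell = 137 − 64, so 73 cm³.
Deposited infill = 0.35 × 73, so 25.55 cm³.
Support: 0.18 × 137 → 24.66 cm³.
Deposited volume = 64 + 25.55 + 24.66, so 114.21 cm³.
Mass = 114.21 × 1.21, so 138.1941 g.
Cost = 138.1941 g / 1000 × $59.5/kg = $8.22.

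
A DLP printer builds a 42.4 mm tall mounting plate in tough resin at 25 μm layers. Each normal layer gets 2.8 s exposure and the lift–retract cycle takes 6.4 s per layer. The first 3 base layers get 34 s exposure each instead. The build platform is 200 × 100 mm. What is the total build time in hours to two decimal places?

4.36 hours

Number of layers: 42.4 / 0.025 → 1696 (rounded up).
Bottom layers = 3 × (34 + 6.4) = 121.2 s.
Normal layers = 1693 × (2.8 + 6.4), so 15575.6 s.
Sum: 121.2 + 15575.6 = 15696.8 s → 4.36 hours.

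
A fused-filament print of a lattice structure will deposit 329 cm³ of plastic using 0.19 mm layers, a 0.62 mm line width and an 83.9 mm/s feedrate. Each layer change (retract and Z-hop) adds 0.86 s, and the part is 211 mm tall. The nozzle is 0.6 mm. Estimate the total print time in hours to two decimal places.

9.51 hours

Bead cross-section: 0.19 × 0.62 → 0.1178 mm².
Path length: 329000 mm³ / 0.1178 mm² → 2792869.3 mm.
Print-move time = 2792869.3 / 83.9 = 33288.1 s.
Layer count = ceil(211 / 0.19) = 1111.
Layer-change overhead = 1111 × 0.86 = 955.46 s.
Altogether 33288.1 + 955.46 = 34243.56 s, i.e. 9.51 hours.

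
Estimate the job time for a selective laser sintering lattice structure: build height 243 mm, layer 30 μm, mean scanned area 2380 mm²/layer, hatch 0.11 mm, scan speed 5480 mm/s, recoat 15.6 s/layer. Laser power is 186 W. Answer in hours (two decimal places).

43.98 hours

Number of layers: 243 / 0.03 → 8100 (rounded up).
Scan path per layer: 2380 / 0.11 → 21636.4 mm.
Scan time per layer = 21636.4 / 5480 = 3.9482 s.
Time per layer: 3.9482 + 15.6 → 19.5482 s.
8100 layers × 19.5482 s/layer = 158340.42 s, i.e. 43.98 hours.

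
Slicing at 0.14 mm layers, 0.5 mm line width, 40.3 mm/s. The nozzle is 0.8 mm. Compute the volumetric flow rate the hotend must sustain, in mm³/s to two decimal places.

A: 0.14 × 0.5 → 0.07 mm².
Q = v·A = 40.3 × 0.07 = 2.82 mm³/s.

2.82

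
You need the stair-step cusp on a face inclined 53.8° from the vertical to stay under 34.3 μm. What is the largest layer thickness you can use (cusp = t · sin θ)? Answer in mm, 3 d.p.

0.043 mm

Layer height = cusp / sin(53.8°) = 0.0343 / 0.8070 = 0.043 mm.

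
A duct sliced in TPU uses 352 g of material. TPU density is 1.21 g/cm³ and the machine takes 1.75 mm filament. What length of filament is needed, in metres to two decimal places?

Extruded volume: 352/1.21 = 290.9091 cm³ (290909.1 mm³).
A = π r² = π × 0.875² = 2.4053 mm².
Length = 290909.1 / 2.4053 = 120945.04 mm = 120.95 m.

120.95 m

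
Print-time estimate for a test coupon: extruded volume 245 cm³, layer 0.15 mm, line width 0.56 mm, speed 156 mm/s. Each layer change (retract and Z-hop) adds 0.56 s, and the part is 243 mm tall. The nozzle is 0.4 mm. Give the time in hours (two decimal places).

Line area = 0.15 × 0.56 = 0.084 mm².
Total extruded path = 245000/0.084 = 2916666.7 mm.
Print-move time: 2916666.7 / 156 → 18696.6 s.
Number of layers: 243 / 0.15 → 1620 (rounded up).
Z-hop total = 1620 × 0.56 = 907.2 s.
Altogether 18696.6 + 907.2 = 19603.8 s, i.e. 5.45 hours.

5.45 hours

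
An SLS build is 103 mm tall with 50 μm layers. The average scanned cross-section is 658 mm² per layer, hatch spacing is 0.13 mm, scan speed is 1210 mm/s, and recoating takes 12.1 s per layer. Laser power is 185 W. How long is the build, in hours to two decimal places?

9.32 hours

Number of layers: 103 / 0.05 → 2060 (rounded up).
Scan path per layer: 658 / 0.13 → 5061.5 mm.
Laser time per layer = 5061.5 / 1210, so 4.1831 s.
Layer cycle = 4.1831 + 12.1, so 16.2831 s.
Total: 2060 × 16.2831 s = 33543.186 s → 9.32 hours.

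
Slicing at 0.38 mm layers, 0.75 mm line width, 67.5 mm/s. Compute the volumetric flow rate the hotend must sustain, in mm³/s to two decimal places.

19.24

Extrusion cross-section = 0.38 × 0.75, so 0.285 mm².
Volumetric flow = 67.5 × 0.285 = 19.24 mm³/s.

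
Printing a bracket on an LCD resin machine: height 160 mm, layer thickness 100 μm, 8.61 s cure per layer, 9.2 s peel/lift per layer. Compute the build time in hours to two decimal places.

7.92 hours

Number of layers: 160 / 0.1 → 1600 (rounded up).
Cycle time: 8.61 + 9.2 → 17.81 s.
Total = 1600 × 17.81 = 28496 s = 7.92 hours.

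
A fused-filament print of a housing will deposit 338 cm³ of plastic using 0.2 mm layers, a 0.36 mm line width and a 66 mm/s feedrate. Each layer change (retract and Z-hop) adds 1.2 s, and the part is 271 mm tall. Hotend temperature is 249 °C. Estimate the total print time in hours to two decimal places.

20.21 hours

Bead cross-section = 0.2 × 0.36 = 0.072 mm².
Path length: 338000 mm³ / 0.072 mm² → 4694444.4 mm.
Print-move time = 4694444.4 / 66 = 71127.9 s.
Number of layers: 271 / 0.2 → 1355 (rounded up).
Layer-change overhead: 1355 × 1.2 → 1626 s.
Total = 71127.9 + 1626 = 72753.9 s = 20.21 hours.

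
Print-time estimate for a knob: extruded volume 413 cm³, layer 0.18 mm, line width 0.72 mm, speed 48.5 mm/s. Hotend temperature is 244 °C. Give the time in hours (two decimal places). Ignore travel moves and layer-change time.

18.25 hours

Bead cross-section = 0.18 × 0.72, so 0.1296 mm².
Path length: 413000 mm³ / 0.1296 mm² → 3186728.4 mm.
Print-move time = 3186728.4 / 48.5 = 65705.7 s.
Converting: 65705.7 s = 18.25 hours.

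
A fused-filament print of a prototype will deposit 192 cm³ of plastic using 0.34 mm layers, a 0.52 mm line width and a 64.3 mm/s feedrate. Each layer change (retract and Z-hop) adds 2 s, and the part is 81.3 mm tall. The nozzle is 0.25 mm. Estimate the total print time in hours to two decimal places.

Bead cross-section = 0.34 × 0.52 = 0.1768 mm².
Toolpath length = 192 cm³ / 0.1768 mm² = 192000 / 0.1768 = 1085972.9 mm.
Extrusion time = 1085972.9 / 64.3, so 16889.2 s.
Layers = ⌈81.3/0.34⌉ = 240.
Layer-change overhead = 240 × 2, so 480 s.
Altogether 16889.2 + 480 = 17369.2 s, i.e. 4.82 hours.

4.82 hours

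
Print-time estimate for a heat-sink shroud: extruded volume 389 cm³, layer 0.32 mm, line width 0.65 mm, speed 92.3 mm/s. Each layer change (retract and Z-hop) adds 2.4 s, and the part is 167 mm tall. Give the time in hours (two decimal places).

Extrusion cross-section = 0.32 × 0.65 = 0.208 mm².
Toolpath length = 389 cm³ / 0.208 mm² = 389000 / 0.208 = 1870192.3 mm.
Print-move time = 1870192.3 / 92.3, so 20262.1 s.
Number of layers: 167 / 0.32 → 522 (rounded up).
Z-hop total = 522 × 2.4, so 1252.8 s.
Total = 20262.1 + 1252.8 = 21514.9 s = 5.98 hours.

5.98 hours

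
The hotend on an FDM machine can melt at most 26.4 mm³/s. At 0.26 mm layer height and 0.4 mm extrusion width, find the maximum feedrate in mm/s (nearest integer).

Extrusion cross-section = 0.26 × 0.4, so 0.104 mm².
v_max = Q/A = 26.4/0.104 = 253.85 mm/s → 254 mm/s.

254 mm/s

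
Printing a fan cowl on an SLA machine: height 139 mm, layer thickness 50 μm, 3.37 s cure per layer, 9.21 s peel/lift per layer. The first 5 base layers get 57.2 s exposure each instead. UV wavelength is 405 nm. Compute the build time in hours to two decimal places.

9.79 hours

Layer count = ceil(139 / 0.05) = 2780.
Bottom layers = 5 × (57.2 + 9.21) = 332.05 s.
Remaining layers = 2775 × (3.37 + 9.21) = 34909.5 s.
Sum: 332.05 + 34909.5 = 35241.55 s → 9.79 hours.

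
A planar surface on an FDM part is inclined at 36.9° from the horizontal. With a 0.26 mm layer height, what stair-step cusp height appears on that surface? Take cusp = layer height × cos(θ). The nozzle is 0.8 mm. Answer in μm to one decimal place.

207.9 μm

h_c = t·cos θ = 0.26 × 0.7997 = 0.207922 mm (207.9 μm).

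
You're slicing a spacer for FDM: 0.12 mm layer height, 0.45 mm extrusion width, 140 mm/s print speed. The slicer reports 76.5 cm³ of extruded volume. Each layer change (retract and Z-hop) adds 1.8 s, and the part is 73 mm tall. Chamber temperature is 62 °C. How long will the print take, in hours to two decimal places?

Bead cross-section: 0.12 × 0.45 → 0.054 mm².
Total extruded path = 76500/0.054 = 1416666.7 mm.
Extrusion time: 1416666.7 / 140 → 10119 s.
Layer count = ceil(73 / 0.12) = 609.
Non-print overhead = 609 × 1.8, so 1096.2 s.
Altogether 10119 + 1096.2 = 11215.2 s, i.e. 3.12 hours.

3.12 hours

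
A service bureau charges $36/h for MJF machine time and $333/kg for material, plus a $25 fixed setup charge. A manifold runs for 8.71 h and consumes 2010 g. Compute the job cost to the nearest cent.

$1007.89

Machine-time cost: 36 × 8.71 → $313.56.
Material cost = 333 × 2010/1000, so $669.33.
Adding setup: 313.56 + 669.33 + 25 → $1007.89.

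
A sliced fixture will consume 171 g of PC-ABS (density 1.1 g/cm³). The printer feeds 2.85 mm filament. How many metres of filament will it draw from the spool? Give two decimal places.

Volume = 171 g / 1.1 g·cm⁻³ = 155.4545 cm³ = 155454.5 mm³.
Cross-section of 2.85 mm filament: π·(2.85/2)² = 6.3794 mm².
L = V/A = 155454.5/6.3794 = 24368.2 mm → 24.37 m.

24.37 m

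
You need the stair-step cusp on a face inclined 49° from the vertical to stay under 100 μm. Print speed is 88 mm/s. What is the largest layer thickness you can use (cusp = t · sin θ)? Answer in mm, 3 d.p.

Layer height = cusp / sin(49°) = 0.1 / 0.7547 = 0.133 mm.

0.133 mm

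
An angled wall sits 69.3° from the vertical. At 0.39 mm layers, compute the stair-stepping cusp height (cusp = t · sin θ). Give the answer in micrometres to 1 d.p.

h_c = t·sin θ = 0.39 × 0.9354 = 0.364806 mm (364.8 μm).

364.8 μm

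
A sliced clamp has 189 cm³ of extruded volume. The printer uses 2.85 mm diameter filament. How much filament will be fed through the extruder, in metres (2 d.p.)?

29.63 m

Filament cross-section = π × (2.85/2)² = 6.3794 mm².
L = 189000 mm³ / 6.3794 mm² = 29626.61 mm, i.e. 29.63 m.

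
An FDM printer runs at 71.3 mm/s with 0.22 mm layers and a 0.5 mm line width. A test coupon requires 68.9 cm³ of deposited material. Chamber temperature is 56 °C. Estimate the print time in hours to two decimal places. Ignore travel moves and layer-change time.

Bead cross-section: 0.22 × 0.5 → 0.11 mm².
Toolpath length = 68.9 cm³ / 0.11 mm² = 68900 / 0.11 = 626363.6 mm.
Time extruding = 626363.6 / 71.3, so 8784.9 s.
8784.9 s = 2.44 hours.

2.44 hours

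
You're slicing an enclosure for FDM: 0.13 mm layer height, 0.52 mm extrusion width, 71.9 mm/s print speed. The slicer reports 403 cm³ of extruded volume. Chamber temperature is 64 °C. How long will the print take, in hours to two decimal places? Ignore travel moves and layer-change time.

Extrusion cross-section = 0.13 × 0.52 = 0.0676 mm².
Path length: 403000 mm³ / 0.0676 mm² → 5961538.5 mm.
Extrusion time: 5961538.5 / 71.9 → 82914.3 s.
In the requested units: 82914.3 s = 23.03 hours.

23.03 hours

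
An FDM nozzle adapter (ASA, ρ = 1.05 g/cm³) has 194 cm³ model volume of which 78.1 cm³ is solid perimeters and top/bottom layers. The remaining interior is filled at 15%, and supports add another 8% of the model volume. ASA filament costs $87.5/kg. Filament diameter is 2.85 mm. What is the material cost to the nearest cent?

$10.20

Infill region: 194 − 78.1 → 115.9 cm³.
Deposited infill = 0.15 × 115.9, so 17.385 cm³.
Support = 0.08 × 194, so 15.52 cm³.
Total printed volume = 78.1 + 17.385 + 15.52, so 111.005 cm³.
Mass = 111.005 × 1.05 = 116.55525 g.
At $87.5/kg: 116.55525/1000 × 87.5 = $10.20.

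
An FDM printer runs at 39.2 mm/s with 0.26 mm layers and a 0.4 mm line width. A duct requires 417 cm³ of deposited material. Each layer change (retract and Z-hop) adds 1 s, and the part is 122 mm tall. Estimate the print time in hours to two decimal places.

Extrusion cross-section = 0.26 × 0.4, so 0.104 mm².
Path length: 417000 mm³ / 0.104 mm² → 4009615.4 mm.
Extrusion time = 4009615.4 / 39.2 = 102286.1 s.
Layers = ⌈122/0.26⌉ = 470.
Z-hop total: 470 × 1 → 470 s.
Total = 102286.1 + 470 = 102756.1 s = 28.54 hours.

28.54 hours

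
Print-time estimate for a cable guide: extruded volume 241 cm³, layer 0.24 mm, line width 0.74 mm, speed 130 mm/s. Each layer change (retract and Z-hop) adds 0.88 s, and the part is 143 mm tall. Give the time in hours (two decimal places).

3.05 hours

Bead cross-section: 0.24 × 0.74 → 0.1776 mm².
Path length: 241000 mm³ / 0.1776 mm² → 1356982 mm.
Extrusion time: 1356982 / 130 → 10438.3 s.
Layers = ⌈143/0.24⌉ = 596.
Layer-change overhead: 596 × 0.88 → 524.48 s.
Altogether 10438.3 + 524.48 = 10962.78 s, i.e. 3.05 hours.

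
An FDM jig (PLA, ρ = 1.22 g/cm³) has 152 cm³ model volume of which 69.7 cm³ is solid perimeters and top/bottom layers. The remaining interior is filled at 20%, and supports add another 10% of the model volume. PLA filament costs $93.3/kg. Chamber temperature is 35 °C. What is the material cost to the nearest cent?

Infill region: 152 − 69.7 → 82.3 cm³.
Infill volume = 0.20 × 82.3, so 16.46 cm³.
Support = 0.10 × 152, so 15.2 cm³.
Total extruded = 69.7 + 16.46 + 15.2, so 101.36 cm³.
Mass: 101.36 × 1.22 → 123.6592 g.
At $93.3/kg: 123.6592/1000 × 93.3 = $11.54.

$11.54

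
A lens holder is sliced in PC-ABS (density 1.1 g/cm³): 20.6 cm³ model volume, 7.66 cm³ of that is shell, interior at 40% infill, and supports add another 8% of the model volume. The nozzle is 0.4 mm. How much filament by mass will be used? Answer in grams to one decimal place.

15.9 g

Infill region: 20.6 − 7.66 → 12.94 cm³.
Deposited infill = 0.40 × 12.94 = 5.176 cm³.
Support = 0.08 × 20.6, so 1.648 cm³.
Total printed volume: 7.66 + 5.176 + 1.648 → 14.484 cm³.
Mass: 14.484 × 1.1 → 15.9324 g.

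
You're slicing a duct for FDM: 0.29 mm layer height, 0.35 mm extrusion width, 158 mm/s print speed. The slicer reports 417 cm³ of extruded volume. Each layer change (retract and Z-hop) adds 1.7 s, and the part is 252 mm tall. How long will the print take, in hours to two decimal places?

Bead cross-section: 0.29 × 0.35 → 0.1015 mm².
Toolpath length = 417 cm³ / 0.1015 mm² = 417000 / 0.1015 = 4108374.4 mm.
Print-move time = 4108374.4 / 158 = 26002.4 s.
Layer count = ceil(252 / 0.29) = 869.
Non-print overhead = 869 × 1.7 = 1477.3 s.
Altogether 26002.4 + 1477.3 = 27479.7 s, i.e. 7.63 hours.

7.63 hours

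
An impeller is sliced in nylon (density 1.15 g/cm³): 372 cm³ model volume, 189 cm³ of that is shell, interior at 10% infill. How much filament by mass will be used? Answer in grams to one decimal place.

Volume inside the shell = 372 − 189, so 183 cm³.
Deposited infill = 0.10 × 183 = 18.3 cm³.
Deposited volume = 189 + 18.3 = 207.3 cm³.
Mass: 207.3 × 1.15 → 238.395 g.

238.4 g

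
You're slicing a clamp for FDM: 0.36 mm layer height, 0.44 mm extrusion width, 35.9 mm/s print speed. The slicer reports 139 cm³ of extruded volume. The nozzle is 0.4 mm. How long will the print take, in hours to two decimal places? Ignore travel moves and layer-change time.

6.79 hours

Bead cross-section = 0.36 × 0.44, so 0.1584 mm².
Total extruded path = 139000/0.1584 = 877525.3 mm.
Print-move time: 877525.3 / 35.9 → 24443.6 s.
24443.6 s = 6.79 hours.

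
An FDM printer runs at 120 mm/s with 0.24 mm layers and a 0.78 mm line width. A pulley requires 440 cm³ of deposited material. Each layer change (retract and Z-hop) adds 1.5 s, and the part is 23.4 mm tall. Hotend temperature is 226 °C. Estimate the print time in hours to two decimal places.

Line area: 0.24 × 0.78 → 0.1872 mm².
Path length: 440000 mm³ / 0.1872 mm² → 2350427.4 mm.
Extrusion time = 2350427.4 / 120, so 19586.9 s.
Layers = ⌈23.4/0.24⌉ = 98.
Layer-change overhead: 98 × 1.5 → 147 s.
Altogether 19586.9 + 147 = 19733.9 s, i.e. 5.48 hours.

5.48 hours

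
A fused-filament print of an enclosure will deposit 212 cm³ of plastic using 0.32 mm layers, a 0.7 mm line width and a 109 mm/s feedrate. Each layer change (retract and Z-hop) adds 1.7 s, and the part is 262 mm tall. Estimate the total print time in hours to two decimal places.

Extrusion cross-section = 0.32 × 0.7, so 0.224 mm².
Total extruded path = 212000/0.224 = 946428.6 mm.
Time extruding = 946428.6 / 109 = 8682.8 s.
Layer count = ceil(262 / 0.32) = 819.
Z-hop total: 819 × 1.7 → 1392.3 s.
Total = 8682.8 + 1392.3 = 10075.1 s = 2.80 hours.

2.80 hours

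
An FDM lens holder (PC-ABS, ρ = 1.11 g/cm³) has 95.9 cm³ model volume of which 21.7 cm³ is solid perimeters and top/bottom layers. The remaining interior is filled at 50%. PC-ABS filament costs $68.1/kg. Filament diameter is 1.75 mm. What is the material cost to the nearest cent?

Volume inside the shell = 95.9 − 21.7 = 74.2 cm³.
Infill deposited = 0.50 × 74.2, so 37.1 cm³.
Deposited volume: 21.7 + 37.1 → 58.8 cm³.
Mass: 58.8 × 1.11 → 65.268 g.
At $68.1/kg: 65.268/1000 × 68.1 = $4.44.

$4.44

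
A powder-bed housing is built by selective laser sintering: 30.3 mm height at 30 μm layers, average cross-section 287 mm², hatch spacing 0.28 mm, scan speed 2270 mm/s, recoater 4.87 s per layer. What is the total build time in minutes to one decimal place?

Layer count = ceil(30.3 / 0.03) = 1010.
Per-layer scan distance = 287 / 0.28 = 1025 mm.
Laser time per layer: 1025 / 2270 → 0.4515 s.
Time per layer = 0.4515 + 4.87, so 5.3215 s.
Build time = 1010 × 5.3215 = 5374.715 s = 89.6 minutes.

89.6 minutes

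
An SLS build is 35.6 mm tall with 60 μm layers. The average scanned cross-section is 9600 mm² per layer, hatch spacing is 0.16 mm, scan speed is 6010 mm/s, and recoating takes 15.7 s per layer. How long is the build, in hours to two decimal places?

Layer count = ceil(35.6 / 0.06) = 594.
Per-layer scan distance = 9600 / 0.16, so 60000 mm.
Laser time per layer = 60000 / 6010, so 9.9834 s.
Layer cycle = 9.9834 + 15.7, so 25.6834 s.
Total: 594 × 25.6834 s = 15255.9396 s → 4.24 hours.

4.24 hours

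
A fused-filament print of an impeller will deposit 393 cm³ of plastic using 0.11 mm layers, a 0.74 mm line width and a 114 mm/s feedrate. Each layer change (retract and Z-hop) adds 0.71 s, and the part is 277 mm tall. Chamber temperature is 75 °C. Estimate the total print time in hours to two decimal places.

Extrusion cross-section = 0.11 × 0.74 = 0.0814 mm².
Toolpath length = 393 cm³ / 0.0814 mm² = 393000 / 0.0814 = 4828009.8 mm.
Print-move time = 4828009.8 / 114, so 42351 s.
Layers = ⌈277/0.11⌉ = 2519.
Non-print overhead: 2519 × 0.71 → 1788.49 s.
Total = 42351 + 1788.49 = 44139.49 s = 12.26 hours.

12.26 hours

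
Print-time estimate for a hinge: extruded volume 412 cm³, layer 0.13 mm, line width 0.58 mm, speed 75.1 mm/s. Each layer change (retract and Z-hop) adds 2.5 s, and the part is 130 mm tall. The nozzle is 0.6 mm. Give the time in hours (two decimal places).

20.91 hours

Line area = 0.13 × 0.58, so 0.0754 mm².
Total extruded path = 412000/0.0754 = 5464191 mm.
Extrusion time = 5464191 / 75.1, so 72758.9 s.
Layer count = ceil(130 / 0.13) = 1000.
Non-print overhead: 1000 × 2.5 → 2500 s.
Total = 72758.9 + 2500 = 75258.9 s = 20.91 hours.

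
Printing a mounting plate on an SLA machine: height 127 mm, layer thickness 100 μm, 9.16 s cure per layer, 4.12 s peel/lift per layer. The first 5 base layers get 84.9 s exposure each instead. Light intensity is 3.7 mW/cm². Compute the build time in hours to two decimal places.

4.79 hours

Number of layers: 127 / 0.1 → 1270 (rounded up).
Base layers = 5 × (84.9 + 4.12) = 445.1 s.
Regular layers = 1265 × (9.16 + 4.12) = 16799.2 s.
Sum: 445.1 + 16799.2 = 17244.3 s → 4.79 hours.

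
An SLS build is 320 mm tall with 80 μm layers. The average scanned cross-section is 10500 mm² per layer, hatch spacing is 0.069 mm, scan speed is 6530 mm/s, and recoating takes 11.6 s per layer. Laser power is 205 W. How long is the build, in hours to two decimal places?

Layer count = ceil(320 / 0.08) = 4000.
Scan path per layer = 10500 / 0.069, so 152173.9 mm.
Per-layer scan time = 152173.9 / 6530 = 23.3038 s.
Per-layer time = 23.3038 + 11.6, so 34.9038 s.
Build time = 4000 × 34.9038 = 139615.2 s = 38.78 hours.

38.78 hours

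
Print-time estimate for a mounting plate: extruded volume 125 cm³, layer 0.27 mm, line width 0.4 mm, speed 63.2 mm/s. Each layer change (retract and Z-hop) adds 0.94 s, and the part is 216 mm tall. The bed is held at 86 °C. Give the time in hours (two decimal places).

Extrusion cross-section = 0.27 × 0.4, so 0.108 mm².
Total extruded path = 125000/0.108 = 1157407.4 mm.
Extrusion time = 1157407.4 / 63.2 = 18313.4 s.
Number of layers: 216 / 0.27 → 800 (rounded up).
Z-hop total: 800 × 0.94 → 752 s.
Altogether 18313.4 + 752 = 19065.4 s, i.e. 5.30 hours.

5.30 hours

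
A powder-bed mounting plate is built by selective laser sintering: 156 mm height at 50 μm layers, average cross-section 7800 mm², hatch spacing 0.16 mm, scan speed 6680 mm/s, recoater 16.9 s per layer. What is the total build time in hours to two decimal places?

Layer count = ceil(156 / 0.05) = 3120.
Hatch length per layer = 7800 / 0.16 = 48750 mm.
Laser time per layer = 48750 / 6680, so 7.2979 s.
Per-layer time = 7.2979 + 16.9, so 24.1979 s.
3120 layers × 24.1979 s/layer = 75497.448 s, i.e. 20.97 hours.

20.97 hours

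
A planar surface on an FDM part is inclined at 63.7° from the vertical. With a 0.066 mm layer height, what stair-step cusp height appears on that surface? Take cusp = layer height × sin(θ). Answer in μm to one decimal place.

sin(63.7°) = 0.8965, so cusp = 0.066 × 0.8965 = 0.059169 mm → 59.2 μm.

59.2 μm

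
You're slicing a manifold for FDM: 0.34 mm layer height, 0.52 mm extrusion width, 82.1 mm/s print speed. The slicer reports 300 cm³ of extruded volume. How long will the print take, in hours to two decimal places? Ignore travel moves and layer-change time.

5.74 hours

Line area: 0.34 × 0.52 → 0.1768 mm².
Path length: 300000 mm³ / 0.1768 mm² → 1696832.6 mm.
Print-move time = 1696832.6 / 82.1 = 20667.9 s.
That's 20667.9 s → 5.74 hours.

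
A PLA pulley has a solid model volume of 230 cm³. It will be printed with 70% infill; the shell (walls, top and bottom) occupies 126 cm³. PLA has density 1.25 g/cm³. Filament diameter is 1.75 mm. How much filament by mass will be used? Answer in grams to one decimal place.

Interior volume: 230 − 126 → 104 cm³.
Infill deposited: 0.70 × 104 → 72.8 cm³.
Total printed volume: 126 + 72.8 → 198.8 cm³.
Mass: 198.8 × 1.25 → 248.5 g.

248.5 g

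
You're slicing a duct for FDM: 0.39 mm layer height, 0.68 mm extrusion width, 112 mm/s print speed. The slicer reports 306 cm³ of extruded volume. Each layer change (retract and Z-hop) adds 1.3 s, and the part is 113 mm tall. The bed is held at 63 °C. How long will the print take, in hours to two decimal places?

2.97 hours

Extrusion cross-section = 0.39 × 0.68 = 0.2652 mm².
Toolpath length = 306 cm³ / 0.2652 mm² = 306000 / 0.2652 = 1153846.2 mm.
Time extruding = 1153846.2 / 112, so 10302.2 s.
Layer count = ceil(113 / 0.39) = 290.
Z-hop total: 290 × 1.3 → 377 s.
Total = 10302.2 + 377 = 10679.2 s = 2.97 hours.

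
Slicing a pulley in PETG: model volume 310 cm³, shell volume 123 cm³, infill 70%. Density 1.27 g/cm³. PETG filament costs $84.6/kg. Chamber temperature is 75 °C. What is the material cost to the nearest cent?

Infill region = 310 − 123 = 187 cm³.
Deposited infill = 0.70 × 187 = 130.9 cm³.
Total extruded: 123 + 130.9 → 253.9 cm³.
Mass = 253.9 × 1.27, so 322.453 g.
At $84.6/kg: 322.453/1000 × 84.6 = $27.28.

$27.28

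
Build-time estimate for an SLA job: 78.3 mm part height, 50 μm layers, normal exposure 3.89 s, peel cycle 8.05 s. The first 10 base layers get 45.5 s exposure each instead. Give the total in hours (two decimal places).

Number of layers: 78.3 / 0.05 → 1566 (rounded up).
Burn-in layers: 10 × (45.5 + 8.05) → 535.5 s.
Remaining layers = 1556 × (3.89 + 8.05), so 18578.64 s.
Total = 535.5 + 18578.64 = 19114.14 s = 5.31 hours.

5.31 hours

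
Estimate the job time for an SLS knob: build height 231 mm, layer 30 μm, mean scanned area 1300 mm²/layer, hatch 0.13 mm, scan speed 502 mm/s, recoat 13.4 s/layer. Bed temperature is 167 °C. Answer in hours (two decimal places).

Layer count = ceil(231 / 0.03) = 7700.
Scan path per layer = 1300 / 0.13 = 10000 mm.
Per-layer scan time = 10000 / 502 = 19.9203 s.
Per-layer time = 19.9203 + 13.4 = 33.3203 s.
Build time = 7700 × 33.3203 = 256566.31 s = 71.27 hours.

71.27 hours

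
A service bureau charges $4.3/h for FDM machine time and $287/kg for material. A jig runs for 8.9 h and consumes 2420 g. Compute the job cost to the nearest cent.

Time charge: 4.3 × 8.9 → $38.27.
Material cost = 287 × 2420/1000 = $694.54.
Total = 38.27 + 694.54 = $732.81.

$732.81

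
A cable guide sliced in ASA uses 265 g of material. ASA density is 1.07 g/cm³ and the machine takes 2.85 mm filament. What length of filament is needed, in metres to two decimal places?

38.82 m

Extruded volume: 265/1.07 = 247.6636 cm³ (247663.6 mm³).
Cross-section of 2.85 mm filament: π·(2.85/2)² = 6.3794 mm².
L = V/A = 247663.6/6.3794 = 38822.4 mm → 38.82 m.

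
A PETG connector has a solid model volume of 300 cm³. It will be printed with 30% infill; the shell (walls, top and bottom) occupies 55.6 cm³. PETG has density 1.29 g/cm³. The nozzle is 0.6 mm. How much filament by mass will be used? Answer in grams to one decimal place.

166.3 g

Interior volume = 300 − 55.6, so 244.4 cm³.
Infill volume: 0.30 × 244.4 → 73.32 cm³.
Total extruded = 55.6 + 73.32, so 128.92 cm³.
Mass: 128.92 × 1.29 → 166.3068 g.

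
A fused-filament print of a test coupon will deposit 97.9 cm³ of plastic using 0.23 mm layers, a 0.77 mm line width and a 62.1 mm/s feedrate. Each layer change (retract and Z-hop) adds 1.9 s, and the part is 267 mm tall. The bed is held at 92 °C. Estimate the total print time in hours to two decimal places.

3.09 hours

Extrusion cross-section = 0.23 × 0.77, so 0.1771 mm².
Toolpath length = 97.9 cm³ / 0.1771 mm² = 97900 / 0.1771 = 552795 mm.
Print-move time = 552795 / 62.1 = 8901.7 s.
Layer count = ceil(267 / 0.23) = 1161.
Layer-change overhead: 1161 × 1.9 → 2205.9 s.
Altogether 8901.7 + 2205.9 = 11107.6 s, i.e. 3.09 hours.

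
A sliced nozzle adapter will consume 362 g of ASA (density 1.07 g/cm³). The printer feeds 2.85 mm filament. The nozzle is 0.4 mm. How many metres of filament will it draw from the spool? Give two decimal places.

53.03 m

Volume = 362 g / 1.07 g·cm⁻³ = 338.3178 cm³ = 338317.8 mm³.
A = π r² = π × 1.425² = 6.3794 mm².
Length = 338317.8 / 6.3794 = 53032.86 mm = 53.03 m.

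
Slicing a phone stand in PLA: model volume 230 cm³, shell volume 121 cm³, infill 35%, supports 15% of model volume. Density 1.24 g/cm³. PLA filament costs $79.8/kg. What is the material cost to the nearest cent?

$19.16

Interior volume: 230 − 121 → 109 cm³.
Infill deposited: 0.35 × 109 → 38.15 cm³.
Support: 0.15 × 230 → 34.5 cm³.
Total extruded = 121 + 38.15 + 34.5, so 193.65 cm³.
Mass = 193.65 × 1.24 = 240.126 g.
Cost = 240.126 g / 1000 × $79.8/kg = $19.16.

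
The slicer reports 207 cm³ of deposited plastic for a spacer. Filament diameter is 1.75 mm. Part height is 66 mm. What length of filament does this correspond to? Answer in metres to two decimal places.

Filament cross-section = π × (1.75/2)² = 2.4053 mm².
L = 207000 mm³ / 2.4053 mm² = 86059.95 mm, i.e. 86.06 m.

86.06 m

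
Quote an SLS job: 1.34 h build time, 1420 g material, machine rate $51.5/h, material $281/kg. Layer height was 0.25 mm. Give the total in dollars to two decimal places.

Machine-time cost = 51.5 × 1.34 = $69.01.
Material charge: 281 × 1420/1000 → $399.02.
Job cost: 69.01 + 399.02 = $468.03.

$468.03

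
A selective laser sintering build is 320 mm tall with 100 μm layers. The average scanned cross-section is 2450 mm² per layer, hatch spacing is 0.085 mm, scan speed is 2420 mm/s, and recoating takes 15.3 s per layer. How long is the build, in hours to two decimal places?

24.19 hours

Layer count = ceil(320 / 0.1) = 3200.
Scan path per layer = 2450 / 0.085 = 28823.5 mm.
Laser time per layer: 28823.5 / 2420 → 11.9105 s.
Layer cycle = 11.9105 + 15.3 = 27.2105 s.
Total: 3200 × 27.2105 s = 87073.6 s → 24.19 hours.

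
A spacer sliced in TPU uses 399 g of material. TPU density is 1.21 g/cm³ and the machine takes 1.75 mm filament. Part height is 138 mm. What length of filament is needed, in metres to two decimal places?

Volume = 399 g / 1.21 g·cm⁻³ = 329.7521 cm³ = 329752.1 mm³.
A = π r² = π × 0.875² = 2.4053 mm².
L = V/A = 329752.1/2.4053 = 137093.96 mm → 137.09 m.

137.09 m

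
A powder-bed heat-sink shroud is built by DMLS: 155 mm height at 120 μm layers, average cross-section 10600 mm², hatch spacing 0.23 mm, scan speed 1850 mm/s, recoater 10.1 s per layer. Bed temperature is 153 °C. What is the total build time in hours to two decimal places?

Layer count = ceil(155 / 0.12) = 1292.
Scan path per layer = 10600 / 0.23, so 46087 mm.
Scan time per layer = 46087 / 1850 = 24.9119 s.
Time per layer = 24.9119 + 10.1, so 35.0119 s.
Total: 1292 × 35.0119 s = 45235.3748 s → 12.57 hours.

12.57 hours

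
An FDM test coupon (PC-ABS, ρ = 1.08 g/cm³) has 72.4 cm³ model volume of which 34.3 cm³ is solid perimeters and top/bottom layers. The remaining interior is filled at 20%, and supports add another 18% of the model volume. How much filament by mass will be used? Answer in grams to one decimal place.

59.3 g

Interior volume = 72.4 − 34.3, so 38.1 cm³.
Infill deposited: 0.20 × 38.1 → 7.62 cm³.
Support: 0.18 × 72.4 → 13.032 cm³.
Total printed volume = 34.3 + 7.62 + 13.032, so 54.952 cm³.
Mass = 54.952 × 1.08, so 59.34816 g.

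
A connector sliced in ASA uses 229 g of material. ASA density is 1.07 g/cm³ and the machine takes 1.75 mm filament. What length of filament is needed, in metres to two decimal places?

Volume = 229 g / 1.07 g·cm⁻³ = 214.0187 cm³ = 214018.7 mm³.
Filament cross-section = π × (1.75/2)² = 2.4053 mm².
Length = 214018.7 / 2.4053 = 88977.97 mm = 88.98 m.

88.98 m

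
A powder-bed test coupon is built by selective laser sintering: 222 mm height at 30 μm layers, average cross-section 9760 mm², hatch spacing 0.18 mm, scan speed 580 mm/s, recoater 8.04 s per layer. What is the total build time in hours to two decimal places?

208.69 hours

Layer count = ceil(222 / 0.03) = 7400.
Scan path per layer: 9760 / 0.18 → 54222.2 mm.
Laser time per layer = 54222.2 / 580 = 93.4866 s.
Time per layer = 93.4866 + 8.04, so 101.5266 s.
7400 layers × 101.5266 s/layer = 751296.84 s, i.e. 208.69 hours.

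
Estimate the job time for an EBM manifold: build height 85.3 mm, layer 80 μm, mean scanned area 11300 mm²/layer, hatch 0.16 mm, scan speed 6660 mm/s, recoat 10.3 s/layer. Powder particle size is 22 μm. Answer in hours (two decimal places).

Layers = ⌈85.3/0.08⌉ = 1067.
Hatch length per layer = 11300 / 0.16, so 70625 mm.
Scan time per layer = 70625 / 6660, so 10.6044 s.
Layer cycle: 10.6044 + 10.3 → 20.9044 s.
1067 layers × 20.9044 s/layer = 22304.9948 s, i.e. 6.20 hours.

6.20 hours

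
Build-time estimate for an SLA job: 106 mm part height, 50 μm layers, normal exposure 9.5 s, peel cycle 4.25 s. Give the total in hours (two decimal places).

8.10 hours

Number of layers: 106 / 0.05 → 2120 (rounded up).
Cycle time = 9.5 + 4.25 = 13.75 s.
Build time: 2120 × 13.75 s = 29150 s, i.e. 8.10 hours.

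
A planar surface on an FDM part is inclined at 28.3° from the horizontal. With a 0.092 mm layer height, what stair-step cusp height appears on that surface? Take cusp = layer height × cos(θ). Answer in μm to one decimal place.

81.0 μm

h_c = t·cos θ = 0.092 × 0.8805 = 0.081006 mm (81.0 μm).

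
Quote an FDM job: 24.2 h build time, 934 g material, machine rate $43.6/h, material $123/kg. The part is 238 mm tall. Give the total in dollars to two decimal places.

Machine-time cost = 43.6 × 24.2, so $1055.12.
Material cost: 123 × 934/1000 → $114.882.
Job cost: 1055.12 + 114.882 = 1170.002 ≈ $1170.00.

$1170.00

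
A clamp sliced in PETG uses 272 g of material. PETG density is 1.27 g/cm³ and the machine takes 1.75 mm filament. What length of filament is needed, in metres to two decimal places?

Volume = 272 g / 1.27 g·cm⁻³ = 214.1732 cm³ = 214173.2 mm³.
A = π r² = π × 0.875² = 2.4053 mm².
L = V/A = 214173.2/2.4053 = 89042.2 mm → 89.04 m.

89.04 m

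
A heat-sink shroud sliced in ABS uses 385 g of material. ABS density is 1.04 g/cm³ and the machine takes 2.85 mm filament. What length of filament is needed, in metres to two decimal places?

58.03 m

Volume = 385 g / 1.04 g·cm⁻³ = 370.1923 cm³ = 370192.3 mm³.
Cross-section of 2.85 mm filament: π·(2.85/2)² = 6.3794 mm².
L = V/A = 370192.3/6.3794 = 58029.33 mm → 58.03 m.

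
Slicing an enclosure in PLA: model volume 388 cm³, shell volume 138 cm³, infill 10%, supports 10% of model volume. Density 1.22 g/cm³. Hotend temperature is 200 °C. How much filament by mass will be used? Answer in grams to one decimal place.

246.2 g

Interior volume = 388 − 138, so 250 cm³.
Infill volume = 0.10 × 250, so 25 cm³.
Support: 0.10 × 388 → 38.8 cm³.
Total extruded: 138 + 25 + 38.8 → 201.8 cm³.
Mass = 201.8 × 1.22 = 246.196 g.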